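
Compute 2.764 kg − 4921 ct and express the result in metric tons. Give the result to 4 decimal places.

2.764 kg = 0.00276400 t and 4921 ct = 0.000984200 t.
0.00276400 − 0.000984200 ≈ 0.0018 t.

0.0018 metric tons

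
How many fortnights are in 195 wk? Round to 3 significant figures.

1 wk = 0.500000 fortnights.
Then 195 × 0.500000 ≈ 97.5 fortnight.

97.5 fortnight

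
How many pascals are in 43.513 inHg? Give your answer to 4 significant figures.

147400 Pa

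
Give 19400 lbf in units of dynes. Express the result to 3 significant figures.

8.63e+9 dyn

1 lbf = 444822 dyn.
So 19400 × 444822 ≈ 8.63e+9 dyn.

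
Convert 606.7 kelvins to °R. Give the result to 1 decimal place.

1092.1 °R

°R = K × 9/5.
Applying the formula gives 1092.1 °R.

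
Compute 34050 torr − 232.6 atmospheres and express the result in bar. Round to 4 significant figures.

-190.3 bar

34050 torr = 45.3963 bar and 232.6 atm = 235.682 bar.
45.3963 − 235.682 ≈ -190.3 bar.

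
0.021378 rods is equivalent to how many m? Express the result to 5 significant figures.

1 rod = 5.02920 m.
Thus 0.021378 × 5.02920 ≈ 0.10751 m.

0.10751 meters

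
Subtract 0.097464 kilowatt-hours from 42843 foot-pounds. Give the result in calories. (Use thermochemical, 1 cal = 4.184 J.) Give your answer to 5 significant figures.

-69977 cal

42843 ft·lbf = 13883.2 cal and 0.097464 kWh = 83860.0 cal.
13883.2 − 83860.0 ≈ -69977 cal.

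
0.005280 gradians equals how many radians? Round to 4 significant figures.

8.294 × 10^-5 radians

1 grad = 0.0157080 rad.
So 0.005280 × 0.0157080 ≈ 8.294 × 10^-5 rad.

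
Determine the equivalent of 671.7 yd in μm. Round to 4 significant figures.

6.142e+8 μm

1 yd = 914400 micrometers.
So 671.7 × 914400 ≈ 6.142e+8 μm.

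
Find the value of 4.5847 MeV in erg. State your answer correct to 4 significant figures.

7.345 × 10^-6 erg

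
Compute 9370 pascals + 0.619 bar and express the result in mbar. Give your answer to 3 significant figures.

713 millibar

9370 Pa = 93.7000 mbar and 0.619 bar = 619.000 mbar.
93.7000 + 619.000 ≈ 713 mbar.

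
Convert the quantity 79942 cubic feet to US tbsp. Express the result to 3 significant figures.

1.53e+8 US tbsp

1 cubic foot = 1915.01 US tablespoons.
So 79942 × 1915.01 ≈ 1.53e+8 US tbsp.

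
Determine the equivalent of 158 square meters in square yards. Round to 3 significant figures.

1 m² = 1.19599 yd².
So 158 × 1.19599 ≈ 189 yd².

189 square yards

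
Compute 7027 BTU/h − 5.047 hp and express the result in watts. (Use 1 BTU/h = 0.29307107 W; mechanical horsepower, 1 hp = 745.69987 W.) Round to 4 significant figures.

-1704 W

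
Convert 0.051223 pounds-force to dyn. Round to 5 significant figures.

22785 dyn

1 pound-force = 444822 dyn.
Then 0.051223 × 444822 ≈ 22785 dyn.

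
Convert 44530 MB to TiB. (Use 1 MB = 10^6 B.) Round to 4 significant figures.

0.04050 TiB

1 MB = 9.09495e-7 TiB.
So 44530 × 9.09495e-7 ≈ 0.04050 TiB.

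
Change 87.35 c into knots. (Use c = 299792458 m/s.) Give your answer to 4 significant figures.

1 speed of light = 5.82750e+8 kn.
87.35 × 5.82750e+8 ≈ 5.090e+10 kn.

5.090e+10 kn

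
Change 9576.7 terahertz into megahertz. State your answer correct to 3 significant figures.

1 terahertz = 1.00000e+6 megahertz.
Thus 9576.7 × 1.00000e+6 ≈ 9.58e+9 MHz.

9.58e+9 MHz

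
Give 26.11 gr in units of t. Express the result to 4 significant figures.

1.692e-6 t

1 grain = 6.47989e-8 metric tons.
Thus 26.11 × 6.47989e-8 ≈ 1.692e-6 t.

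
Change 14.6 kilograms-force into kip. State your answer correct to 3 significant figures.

0.0322 kip

1 kilogram-force = 0.00220462 kip.
Thus 14.6 × 0.00220462 ≈ 0.0322 kip.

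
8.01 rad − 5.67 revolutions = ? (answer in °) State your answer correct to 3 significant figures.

-1580 °

8.01 rad = 458.939 ° and 5.67 rev = 2041.20 °.
458.939 − 2041.20 ≈ -1580 °.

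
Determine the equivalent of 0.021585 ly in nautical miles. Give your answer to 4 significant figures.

1.103e+11 nmi

1 light-year = 5.10839e+12 nmi.
So 0.021585 × 5.10839e+12 ≈ 1.103e+11 nmi.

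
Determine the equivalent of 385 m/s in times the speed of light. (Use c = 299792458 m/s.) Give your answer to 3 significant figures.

1 meter per second = 3.33564 × 10^-9 c.
So 385 × 3.33564 × 10^-9 ≈ 1.28 × 10^-6 c.

1.28 × 10^-6 c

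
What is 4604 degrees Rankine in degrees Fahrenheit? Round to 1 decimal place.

4144.3 degrees Fahrenheit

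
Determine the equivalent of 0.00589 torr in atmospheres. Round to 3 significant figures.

7.75e-6 atmospheres

1 torr = 0.00131579 atmospheres.
Thus 0.00589 × 0.00131579 ≈ 7.75e-6 atm.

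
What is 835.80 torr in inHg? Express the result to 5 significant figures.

1 torr = 0.0393701 inches of mercury.
Thus 835.80 × 0.0393701 ≈ 32.906 inHg.

32.906 inHg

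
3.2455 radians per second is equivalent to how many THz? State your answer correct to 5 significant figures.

1 rad/s = 1.59155 × 10^-13 THz.
3.2455 × 1.59155 × 10^-13 ≈ 5.1654 × 10^-13 THz.

5.1654 × 10^-13 terahertz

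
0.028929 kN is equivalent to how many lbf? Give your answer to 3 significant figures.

1 kN = 224.809 lbf.
Thus 0.028929 × 224.809 ≈ 6.50 lbf.

6.50 pounds-force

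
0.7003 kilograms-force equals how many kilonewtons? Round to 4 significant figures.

0.006868 kN

1 kilogram-force = 0.00980665 kilonewtons.
0.7003 × 0.00980665 ≈ 0.006868 kN.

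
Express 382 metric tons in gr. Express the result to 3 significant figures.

5.90 × 10^9 gr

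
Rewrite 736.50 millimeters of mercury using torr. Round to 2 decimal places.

736.50 torr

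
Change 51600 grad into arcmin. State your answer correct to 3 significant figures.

2.79e+6 arcminutes

1 gradian = 54.0000 arcmin.
Thus 51600 × 54.0000 ≈ 2.79e+6 arcmin.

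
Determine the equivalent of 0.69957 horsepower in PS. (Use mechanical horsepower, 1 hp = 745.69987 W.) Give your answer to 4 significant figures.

0.7093 metric horsepower

1 horsepower = 1.01387 PS.
So 0.69957 × 1.01387 ≈ 0.7093 PS.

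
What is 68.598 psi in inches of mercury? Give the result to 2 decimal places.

139.67 inHg

1 psi = 2.03602 inches of mercury.
68.598 × 2.03602 ≈ 139.67 inHg.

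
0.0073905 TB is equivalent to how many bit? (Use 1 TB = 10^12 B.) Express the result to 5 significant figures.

5.9124e+10 bit

1 TB = 8.00000e+12 bits.
Thus 0.0073905 × 8.00000e+12 ≈ 5.9124e+10 bit.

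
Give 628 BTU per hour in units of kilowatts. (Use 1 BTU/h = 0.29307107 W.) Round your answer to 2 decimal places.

1 BTU/h = 0.000293071 kW.
628 × 0.000293071 ≈ 0.18 kW.

0.18 kW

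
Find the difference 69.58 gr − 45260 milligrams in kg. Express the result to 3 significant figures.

-0.0408 kg

69.58 gr = 0.00450871 kg and 45260 mg = 0.0452600 kg.
0.00450871 − 0.0452600 ≈ -0.0408 kg.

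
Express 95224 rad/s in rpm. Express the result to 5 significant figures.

909320 rpm

1 rad/s = 9.54930 rpm.
Thus 95224 × 9.54930 ≈ 909320 rpm.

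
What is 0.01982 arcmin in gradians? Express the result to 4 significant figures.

0.0003670 grad

1 arcmin = 0.0185185 grad.
So 0.01982 × 0.0185185 ≈ 0.0003670 grad.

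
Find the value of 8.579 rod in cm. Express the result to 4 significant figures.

1 rod = 502.920 centimeters.
Then 8.579 × 502.920 ≈ 4315 cm.

4315 centimeters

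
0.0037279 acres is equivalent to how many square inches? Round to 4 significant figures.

23380 in²

1 acre = 6.27264 × 10^6 square inches.
So 0.0037279 × 6.27264 × 10^6 ≈ 23380 in².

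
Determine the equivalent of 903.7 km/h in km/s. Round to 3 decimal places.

0.251 km/s

1 kilometer per hour = 0.000277778 km/s.
Then 903.7 × 0.000277778 ≈ 0.251 km/s.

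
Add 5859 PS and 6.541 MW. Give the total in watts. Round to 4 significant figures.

1.085 × 10^7 W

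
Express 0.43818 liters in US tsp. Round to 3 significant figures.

88.9 US teaspoons

1 liter = 202.884 US tsp.
So 0.43818 × 202.884 ≈ 88.9 US tsp.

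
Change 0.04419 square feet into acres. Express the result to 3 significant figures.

1.01 × 10^-6 acre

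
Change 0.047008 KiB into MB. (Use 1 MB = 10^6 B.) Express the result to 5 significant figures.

4.8136e-5 MB

1 kibibyte = 0.00102400 megabytes.
So 0.047008 × 0.00102400 ≈ 4.8136e-5 MB.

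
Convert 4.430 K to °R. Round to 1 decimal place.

°R = K × 9/5.
Applying the formula gives 8.0 °R.

8.0 °R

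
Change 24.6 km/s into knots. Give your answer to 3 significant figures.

1 kilometer per second = 1943.84 kn.
24.6 × 1943.84 ≈ 47800 kn.

47800 knots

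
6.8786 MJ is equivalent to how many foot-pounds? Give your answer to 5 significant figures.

5.0734 × 10^6 ft·lbf

1 megajoule = 737562 ft·lbf.
6.8786 × 737562 ≈ 5.0734 × 10^6 ft·lbf.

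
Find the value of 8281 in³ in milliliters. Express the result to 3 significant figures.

136000 mL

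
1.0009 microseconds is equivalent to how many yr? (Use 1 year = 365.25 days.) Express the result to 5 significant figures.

1 μs = 3.16881 × 10^-14 yr.
Thus 1.0009 × 3.16881 × 10^-14 ≈ 3.1717 × 10^-14 yr.

3.1717 × 10^-14 yr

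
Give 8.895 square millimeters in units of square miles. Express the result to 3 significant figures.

1 square millimeter = 3.86102 × 10^-13 mi².
8.895 × 3.86102 × 10^-13 ≈ 3.43 × 10^-12 mi².

3.43 × 10^-12 mi²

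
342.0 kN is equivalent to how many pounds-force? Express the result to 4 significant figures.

1 kN = 224.809 pounds-force.
342.0 × 224.809 ≈ 76880 lbf.

76880 lbf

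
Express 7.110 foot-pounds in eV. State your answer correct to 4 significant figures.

6.017 × 10^19 electronvolts

1 ft·lbf = 8.46235 × 10^18 eV.
Thus 7.110 × 8.46235 × 10^18 ≈ 6.017 × 10^19 eV.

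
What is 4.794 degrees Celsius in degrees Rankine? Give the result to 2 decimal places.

°R = (°C + 273.15) × 9/5.
Applying the formula gives 500.30 °R.

500.30 °R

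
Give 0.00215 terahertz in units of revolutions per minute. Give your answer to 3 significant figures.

1 terahertz = 6.00000 × 10^13 rpm.
Then 0.00215 × 6.00000 × 10^13 ≈ 1.29 × 10^11 rpm.

1.29 × 10^11 rpm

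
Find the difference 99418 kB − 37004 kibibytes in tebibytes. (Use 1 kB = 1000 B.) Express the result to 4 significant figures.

5.596e-5 tebibytes

99418 kB = 9.04201e-5 TiB and 37004 KiB = 3.44627e-5 TiB.
9.04201e-5 − 3.44627e-5 ≈ 5.596e-5 TiB.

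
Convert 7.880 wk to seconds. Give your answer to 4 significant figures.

1 wk = 604800 seconds.
Thus 7.880 × 604800 ≈ 4.766 × 10^6 s.

4.766 × 10^6 s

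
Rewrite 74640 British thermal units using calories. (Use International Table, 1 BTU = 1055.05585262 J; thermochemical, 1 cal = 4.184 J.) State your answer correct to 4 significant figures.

1 British thermal unit = 252.164 calories.
So 74640 × 252.164 ≈ 1.882e+7 cal.

1.882e+7 calories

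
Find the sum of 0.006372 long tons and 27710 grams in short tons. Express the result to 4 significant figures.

0.006372 long ton = 0.00713664 short ton and 27710 g = 0.0305450 short ton.
0.00713664 + 0.0305450 ≈ 0.03768 short ton.

0.03768 short tons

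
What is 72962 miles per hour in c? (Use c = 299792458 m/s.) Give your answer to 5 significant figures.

1 mph = 1.49116 × 10^-9 times the speed of light.
So 72962 × 1.49116 × 10^-9 ≈ 0.00010880 c.

0.00010880 times the speed of light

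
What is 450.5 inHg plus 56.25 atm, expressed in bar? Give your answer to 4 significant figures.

450.5 inHg = 15.2557 bar and 56.25 atm = 56.9953 bar.
15.2557 + 56.9953 ≈ 72.25 bar.

72.25 bar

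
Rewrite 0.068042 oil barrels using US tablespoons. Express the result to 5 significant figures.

731.59 US tablespoons

1 bbl = 10752.0 US tbsp.
So 0.068042 × 10752.0 ≈ 731.59 US tbsp.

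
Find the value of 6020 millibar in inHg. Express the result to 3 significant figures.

178 inHg

1 mbar = 0.0295300 inches of mercury.
Thus 6020 × 0.0295300 ≈ 178 inHg.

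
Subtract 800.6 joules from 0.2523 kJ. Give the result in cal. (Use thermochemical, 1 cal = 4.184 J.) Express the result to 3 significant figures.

-131 cal

0.2523 kJ = 60.3011 cal and 800.6 J = 191.348 cal.
60.3011 − 191.348 ≈ -131 cal.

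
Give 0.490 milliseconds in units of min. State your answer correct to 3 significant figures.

8.17e-6 minutes

1 ms = 1.66667e-5 min.
Thus 0.490 × 1.66667e-5 ≈ 8.17e-6 min.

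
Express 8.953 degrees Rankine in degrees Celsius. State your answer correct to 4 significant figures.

°R = (°C + 273.15) × 9/5.
Applying the formula gives -268.2 °C.

-268.2 °C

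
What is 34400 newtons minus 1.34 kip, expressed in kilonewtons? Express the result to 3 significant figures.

28.4 kilonewtons

34400 N = 34.4000 kN and 1.34 kip = 5.96062 kN.
34.4000 − 5.96062 ≈ 28.4 kN.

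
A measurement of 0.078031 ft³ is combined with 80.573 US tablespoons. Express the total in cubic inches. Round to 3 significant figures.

208 cubic inches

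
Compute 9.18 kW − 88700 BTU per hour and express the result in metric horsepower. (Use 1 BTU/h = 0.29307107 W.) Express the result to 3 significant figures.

-22.9 PS

9.18 kW = 12.4813 PS and 88700 BTU/h = 35.3439 PS.
12.4813 − 35.3439 ≈ -22.9 PS.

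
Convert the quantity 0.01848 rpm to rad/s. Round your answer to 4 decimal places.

0.0019 rad/s

1 revolution per minute = 0.104720 rad/s.
So 0.01848 × 0.104720 ≈ 0.0019 rad/s.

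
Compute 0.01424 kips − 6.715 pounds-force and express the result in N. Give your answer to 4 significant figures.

0.01424 kip = 63.3427 N and 6.715 lbf = 29.8698 N.
63.3427 − 29.8698 ≈ 33.47 N.

33.47 N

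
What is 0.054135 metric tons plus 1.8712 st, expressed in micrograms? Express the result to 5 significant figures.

6.6018e+10 μg

0.054135 t = 5.41350e+10 μg and 1.8712 st = 1.18827e+10 μg.
5.41350e+10 + 1.18827e+10 ≈ 6.6018e+10 μg.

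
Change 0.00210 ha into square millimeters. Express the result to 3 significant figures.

2.10 × 10^7 mm²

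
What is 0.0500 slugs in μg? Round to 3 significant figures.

7.30e+8 μg

1 slug = 1.45939e+10 μg.
So 0.0500 × 1.45939e+10 ≈ 7.30e+8 μg.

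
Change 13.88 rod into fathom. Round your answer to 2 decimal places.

1 rod = 2.75000 fathoms.
13.88 × 2.75000 ≈ 38.17 fathom.

38.17 fathoms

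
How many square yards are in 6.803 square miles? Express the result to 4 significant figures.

2.107e+7 yd²

1 square mile = 3.09760e+6 square yards.
Then 6.803 × 3.09760e+6 ≈ 2.107e+7 yd².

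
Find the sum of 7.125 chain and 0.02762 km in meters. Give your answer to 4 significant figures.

7.125 chain = 143.332 m and 0.02762 km = 27.6200 m.
143.332 + 27.6200 ≈ 171.0 m.

171.0 m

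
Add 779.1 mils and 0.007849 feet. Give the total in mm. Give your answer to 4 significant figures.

22.18 millimeters

779.1 mil = 19.7891 mm and 0.007849 ft = 2.39238 mm.
19.7891 + 2.39238 ≈ 22.18 mm.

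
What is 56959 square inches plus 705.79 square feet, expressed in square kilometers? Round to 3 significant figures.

0.000102 km²

56959 in² = 3.67477 × 10^-5 km² and 705.79 ft² = 6.55700 × 10^-5 km².
3.67477 × 10^-5 + 6.55700 × 10^-5 ≈ 0.000102 km².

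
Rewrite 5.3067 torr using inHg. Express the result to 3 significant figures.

1 torr = 0.0393701 inches of mercury.
So 5.3067 × 0.0393701 ≈ 0.209 inHg.

0.209 inHg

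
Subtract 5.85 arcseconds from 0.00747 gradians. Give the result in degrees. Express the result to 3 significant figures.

0.00510 °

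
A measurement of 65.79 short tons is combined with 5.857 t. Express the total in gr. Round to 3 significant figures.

65.79 short ton = 9.21060 × 10^8 gr and 5.857 t = 9.03873 × 10^7 gr.
9.21060 × 10^8 + 9.03873 × 10^7 ≈ 1.01 × 10^9 gr.

1.01 × 10^9 gr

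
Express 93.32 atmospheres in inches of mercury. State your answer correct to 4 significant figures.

2792 inHg

1 atm = 29.9213 inHg.
So 93.32 × 29.9213 ≈ 2792 inHg.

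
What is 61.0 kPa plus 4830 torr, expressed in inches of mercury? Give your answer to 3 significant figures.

61.0 kPa = 18.0133 inHg and 4830 torr = 190.157 inHg.
18.0133 + 190.157 ≈ 208 inHg.

208 inHg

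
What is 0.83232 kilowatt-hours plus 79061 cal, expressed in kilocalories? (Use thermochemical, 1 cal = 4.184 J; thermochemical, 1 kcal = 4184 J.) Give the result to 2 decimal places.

0.83232 kWh = 716.145 kcal and 79061 cal = 79.0610 kcal.
716.145 + 79.0610 ≈ 795.21 kcal.

795.21 kcal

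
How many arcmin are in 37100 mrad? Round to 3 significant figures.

128000 arcminutes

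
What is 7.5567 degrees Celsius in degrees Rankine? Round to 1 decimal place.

°R = (°C + 273.15) × 9/5.
Applying the formula gives 505.3 °R.

505.3 °R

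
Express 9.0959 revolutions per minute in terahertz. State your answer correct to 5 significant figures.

1 rpm = 1.66667 × 10^-14 terahertz.
Thus 9.0959 × 1.66667 × 10^-14 ≈ 1.5160 × 10^-13 THz.

1.5160 × 10^-13 terahertz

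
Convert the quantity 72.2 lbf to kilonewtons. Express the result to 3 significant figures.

0.321 kilonewtons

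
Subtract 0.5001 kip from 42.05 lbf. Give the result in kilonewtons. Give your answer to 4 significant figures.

-2.038 kN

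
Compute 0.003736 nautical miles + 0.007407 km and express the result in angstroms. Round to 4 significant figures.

0.003736 nmi = 6.91907e+10 Å and 0.007407 km = 7.40700e+10 Å.
6.91907e+10 + 7.40700e+10 ≈ 1.433e+11 Å.

1.433e+11 angstroms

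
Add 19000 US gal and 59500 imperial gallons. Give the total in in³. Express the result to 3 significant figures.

2.09e+7 in³

19000 US gal = 4.38900e+6 in³ and 59500 imp gal = 1.65065e+7 in³.
4.38900e+6 + 1.65065e+7 ≈ 2.09e+7 in³.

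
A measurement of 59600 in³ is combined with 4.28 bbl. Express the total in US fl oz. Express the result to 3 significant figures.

56000 US fl oz

59600 in³ = 33025.1 US fl oz and 4.28 bbl = 23009.3 US fl oz.
33025.1 + 23009.3 ≈ 56000 US fl oz.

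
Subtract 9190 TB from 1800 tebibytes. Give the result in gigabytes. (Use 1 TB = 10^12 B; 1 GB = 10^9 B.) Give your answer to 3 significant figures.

1800 TiB = 1.97912e+6 GB and 9190 TB = 9.19000e+6 GB.
1.97912e+6 − 9.19000e+6 ≈ -7.21e+6 GB.

-7.21e+6 GB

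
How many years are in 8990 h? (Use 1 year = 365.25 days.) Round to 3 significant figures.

1 h = 0.000114077 yr.
Thus 8990 × 0.000114077 ≈ 1.03 yr.

1.03 years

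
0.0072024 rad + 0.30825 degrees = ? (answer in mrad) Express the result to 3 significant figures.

0.0072024 rad = 7.20240 mrad and 0.30825 ° = 5.37998 mrad.
7.20240 + 5.37998 ≈ 12.6 mrad.

12.6 milliradians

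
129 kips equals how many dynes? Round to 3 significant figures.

5.74e+10 dynes

1 kip = 4.44822e+8 dyn.
So 129 × 4.44822e+8 ≈ 5.74e+10 dyn.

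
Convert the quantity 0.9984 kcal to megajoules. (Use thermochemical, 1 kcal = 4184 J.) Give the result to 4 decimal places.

0.0042 MJ

1 kcal = 0.00418400 MJ.
0.9984 × 0.00418400 ≈ 0.0042 MJ.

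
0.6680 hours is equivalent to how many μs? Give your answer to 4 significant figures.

1 hour = 3.60000e+9 μs.
Thus 0.6680 × 3.60000e+9 ≈ 2.405e+9 μs.

2.405e+9 μs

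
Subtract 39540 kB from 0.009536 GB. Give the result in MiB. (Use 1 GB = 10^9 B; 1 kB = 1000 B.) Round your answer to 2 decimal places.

0.009536 GB = 9.09424 MiB and 39540 kB = 37.7083 MiB.
9.09424 − 37.7083 ≈ -28.61 MiB.

-28.61 mebibytes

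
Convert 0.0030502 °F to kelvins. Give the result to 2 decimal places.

255.37 kelvins

K = (°F + 459.67) × 5/9.
Applying the formula gives 255.37 K.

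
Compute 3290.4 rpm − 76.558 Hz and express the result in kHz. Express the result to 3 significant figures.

-0.0217 kilohertz

3290.4 rpm = 0.0548400 kHz and 76.558 Hz = 0.0765580 kHz.
0.0548400 − 0.0765580 ≈ -0.0217 kHz.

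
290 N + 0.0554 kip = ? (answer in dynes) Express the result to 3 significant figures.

290 N = 2.90000e+7 dyn and 0.0554 kip = 2.46431e+7 dyn.
2.90000e+7 + 2.46431e+7 ≈ 5.36e+7 dyn.

5.36e+7 dynes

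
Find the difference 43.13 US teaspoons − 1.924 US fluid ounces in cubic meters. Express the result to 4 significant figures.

43.13 US tsp = 0.000212584 m³ and 1.924 US fl oz = 5.68995e-5 m³.
0.000212584 − 5.68995e-5 ≈ 0.0001557 m³.

0.0001557 m³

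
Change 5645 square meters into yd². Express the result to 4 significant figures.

1 m² = 1.19599 square yards.
So 5645 × 1.19599 ≈ 6751 yd².

6751 yd²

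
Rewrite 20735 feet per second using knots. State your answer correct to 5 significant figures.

12285 kn

1 foot per second = 0.592484 knots.
So 20735 × 0.592484 ≈ 12285 kn.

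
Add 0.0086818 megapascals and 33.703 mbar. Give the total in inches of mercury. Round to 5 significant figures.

3.5590 inches of mercury

0.0086818 MPa = 2.56373 inHg and 33.703 mbar = 0.995249 inHg.
2.56373 + 0.995249 ≈ 3.5590 inHg.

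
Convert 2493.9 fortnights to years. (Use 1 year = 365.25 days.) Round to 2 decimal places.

1 fortnight = 0.0383299 yr.
2493.9 × 0.0383299 ≈ 95.59 yr.

95.59 yr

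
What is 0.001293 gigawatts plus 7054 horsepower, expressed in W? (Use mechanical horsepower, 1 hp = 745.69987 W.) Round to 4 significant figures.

6.553e+6 W

0.001293 GW = 1.29300e+6 W and 7054 hp = 5.26017e+6 W.
1.29300e+6 + 5.26017e+6 ≈ 6.553e+6 W.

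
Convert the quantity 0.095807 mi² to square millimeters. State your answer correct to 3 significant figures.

2.48 × 10^11 mm²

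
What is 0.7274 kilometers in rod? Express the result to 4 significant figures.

144.6 rod

1 kilometer = 198.839 rod.
0.7274 × 198.839 ≈ 144.6 rod.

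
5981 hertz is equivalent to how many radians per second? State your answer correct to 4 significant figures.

37580 rad/s

1 Hz = 6.28319 rad/s.
So 5981 × 6.28319 ≈ 37580 rad/s.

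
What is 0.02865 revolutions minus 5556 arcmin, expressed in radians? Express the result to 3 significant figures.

0.02865 rev = 0.180013 rad and 5556 arcmin = 1.61617 rad.
0.180013 − 1.61617 ≈ -1.44 rad.

-1.44 radians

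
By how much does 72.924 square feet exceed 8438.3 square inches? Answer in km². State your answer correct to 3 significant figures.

72.924 ft² = 6.77486e-6 km² and 8438.3 in² = 5.44405e-6 km².
6.77486e-6 − 5.44405e-6 ≈ 1.33e-6 km².

1.33e-6 km²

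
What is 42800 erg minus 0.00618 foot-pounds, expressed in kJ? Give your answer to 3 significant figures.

-4.10e-6 kilojoules

42800 erg = 4.28000e-6 kJ and 0.00618 ft·lbf = 8.37895e-6 kJ.
4.28000e-6 − 8.37895e-6 ≈ -4.10e-6 kJ.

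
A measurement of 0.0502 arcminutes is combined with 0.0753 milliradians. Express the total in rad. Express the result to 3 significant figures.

0.0502 arcmin = 1.46026e-5 rad and 0.0753 mrad = 7.53000e-5 rad.
1.46026e-5 + 7.53000e-5 ≈ 8.99e-5 rad.

8.99e-5 rad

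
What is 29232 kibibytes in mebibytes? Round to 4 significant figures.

28.55 MiB

1 kibibyte = 0.0009765625 mebibytes.
Thus 29232 × 0.0009765625 ≈ 28.55 MiB.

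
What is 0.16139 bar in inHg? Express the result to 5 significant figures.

4.7658 inHg

1 bar = 29.5300 inHg.
0.16139 × 29.5300 ≈ 4.7658 inHg.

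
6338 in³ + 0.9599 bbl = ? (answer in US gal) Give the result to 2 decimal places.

67.75 US gal

6338 in³ = 27.4372 US gal and 0.9599 bbl = 40.3158 US gal.
27.4372 + 40.3158 ≈ 67.75 US gal.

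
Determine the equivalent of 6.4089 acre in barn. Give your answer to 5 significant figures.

1 acre = 4.04686 × 10^31 barn.
Thus 6.4089 × 4.04686 × 10^31 ≈ 2.5936 × 10^32 barn.

2.5936 × 10^32 barn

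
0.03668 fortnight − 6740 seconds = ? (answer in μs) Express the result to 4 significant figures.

3.763 × 10^10 microseconds

0.03668 fortnight = 4.43681 × 10^10 μs and 6740 s = 6.74000 × 10^9 μs.
4.43681 × 10^10 − 6.74000 × 10^9 ≈ 3.763 × 10^10 μs.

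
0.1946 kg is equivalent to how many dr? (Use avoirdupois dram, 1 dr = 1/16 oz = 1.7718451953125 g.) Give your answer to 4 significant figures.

109.8 drams

1 kg = 564.383 drams.
Then 0.1946 × 564.383 ≈ 109.8 dr.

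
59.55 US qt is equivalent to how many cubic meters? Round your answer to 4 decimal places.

1 US qt = 0.000946353 m³.
59.55 × 0.000946353 ≈ 0.0564 m³.

0.0564 m³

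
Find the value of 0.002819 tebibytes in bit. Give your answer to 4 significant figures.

1 TiB = 8.79609e+12 bits.
So 0.002819 × 8.79609e+12 ≈ 2.480e+10 bit.

2.480e+10 bits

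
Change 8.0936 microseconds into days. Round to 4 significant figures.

1 μs = 1.15741e-11 d.
So 8.0936 × 1.15741e-11 ≈ 9.368e-11 d.

9.368e-11 days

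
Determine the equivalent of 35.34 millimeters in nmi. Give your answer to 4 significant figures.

1 millimeter = 5.39957 × 10^-7 nmi.
So 35.34 × 5.39957 × 10^-7 ≈ 1.908 × 10^-5 nmi.

1.908 × 10^-5 nmi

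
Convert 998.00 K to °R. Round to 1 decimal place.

°R = K × 9/5.
Applying the formula gives 1796.4 °R.

1796.4 degrees Rankine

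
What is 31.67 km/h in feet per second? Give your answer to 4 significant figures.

28.86 ft/s

1 kilometer per hour = 0.911344 ft/s.
31.67 × 0.911344 ≈ 28.86 ft/s.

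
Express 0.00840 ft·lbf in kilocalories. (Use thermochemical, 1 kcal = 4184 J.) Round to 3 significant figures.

2.72 × 10^-6 kilocalories

1 foot-pound = 0.000324048 kilocalories.
Thus 0.00840 × 0.000324048 ≈ 2.72 × 10^-6 kcal.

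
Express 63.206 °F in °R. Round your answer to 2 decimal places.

°R = °F + 459.67.
Applying the formula gives 522.88 °R.

522.88 °R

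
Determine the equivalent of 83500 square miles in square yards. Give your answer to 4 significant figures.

1 square mile = 3.09760e+6 yd².
So 83500 × 3.09760e+6 ≈ 2.586e+11 yd².

2.586e+11 square yards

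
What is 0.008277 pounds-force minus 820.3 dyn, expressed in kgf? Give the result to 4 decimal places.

0.0029 kilograms-force

0.008277 lbf = 0.00375438 kgf and 820.3 dyn = 0.000836473 kgf.
0.00375438 − 0.000836473 ≈ 0.0029 kgf.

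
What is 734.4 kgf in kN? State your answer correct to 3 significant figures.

1 kgf = 0.00980665 kN.
Thus 734.4 × 0.00980665 ≈ 7.20 kN.

7.20 kN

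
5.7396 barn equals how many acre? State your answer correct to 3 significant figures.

1 barn = 2.47105e-32 acre.
5.7396 × 2.47105e-32 ≈ 1.42e-31 acre.

1.42e-31 acres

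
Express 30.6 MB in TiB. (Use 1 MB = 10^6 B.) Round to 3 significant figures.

2.78 × 10^-5 TiB

1 MB = 9.09495 × 10^-7 tebibytes.
So 30.6 × 9.09495 × 10^-7 ≈ 2.78 × 10^-5 TiB.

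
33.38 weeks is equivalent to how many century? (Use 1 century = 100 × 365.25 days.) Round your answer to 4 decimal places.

1 week = 0.000191650 centuries.
Thus 33.38 × 0.000191650 ≈ 0.0064 century.

0.0064 century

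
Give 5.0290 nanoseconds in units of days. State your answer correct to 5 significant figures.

5.8206 × 10^-14 d

1 nanosecond = 1.15741 × 10^-14 d.
Then 5.0290 × 1.15741 × 10^-14 ≈ 5.8206 × 10^-14 d.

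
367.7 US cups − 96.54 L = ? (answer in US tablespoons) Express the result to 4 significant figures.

-645.6 US tbsp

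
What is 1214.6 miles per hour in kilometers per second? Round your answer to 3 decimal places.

0.543 km/s

1 mile per hour = 0.000447040 km/s.
1214.6 × 0.000447040 ≈ 0.543 km/s.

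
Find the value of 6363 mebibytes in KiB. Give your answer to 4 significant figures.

6.516 × 10^6 KiB

1 mebibyte = 1024.00 kibibytes.
6363 × 1024.00 ≈ 6.516 × 10^6 KiB.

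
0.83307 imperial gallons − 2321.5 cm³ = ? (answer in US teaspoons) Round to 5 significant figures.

297.37 US tsp

0.83307 imp gal = 768.365 US tsp and 2321.5 cm³ = 470.996 US tsp.
768.365 − 470.996 ≈ 297.37 US tsp.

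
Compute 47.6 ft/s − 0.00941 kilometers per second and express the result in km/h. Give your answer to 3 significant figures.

18.4 kilometers per hour

47.6 ft/s = 52.2305 km/h and 0.00941 km/s = 33.8760 km/h.
52.2305 − 33.8760 ≈ 18.4 km/h.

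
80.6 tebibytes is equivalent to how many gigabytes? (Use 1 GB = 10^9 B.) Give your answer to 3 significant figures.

88600 GB

1 tebibyte = 1099.51 GB.
Thus 80.6 × 1099.51 ≈ 88600 GB.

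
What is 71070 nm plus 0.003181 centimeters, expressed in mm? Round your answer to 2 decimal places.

71070 nm = 0.0710700 mm and 0.003181 cm = 0.0318100 mm.
0.0710700 + 0.0318100 ≈ 0.10 mm.

0.10 mm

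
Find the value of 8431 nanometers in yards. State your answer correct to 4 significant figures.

1 nm = 1.09361 × 10^-9 yards.
So 8431 × 1.09361 × 10^-9 ≈ 9.220 × 10^-6 yd.

9.220 × 10^-6 yards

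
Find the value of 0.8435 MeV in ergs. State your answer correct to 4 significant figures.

1.351e-6 erg

1 MeV = 1.60218e-6 erg.
So 0.8435 × 1.60218e-6 ≈ 1.351e-6 erg.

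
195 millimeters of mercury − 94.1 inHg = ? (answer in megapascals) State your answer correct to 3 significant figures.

195 mmHg = 0.0259979 MPa and 94.1 inHg = 0.318659 MPa.
0.0259979 − 0.318659 ≈ -0.293 MPa.

-0.293 megapascals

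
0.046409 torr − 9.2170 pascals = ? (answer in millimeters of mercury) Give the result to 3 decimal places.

-0.023 mmHg

0.046409 torr = 0.0464090 mmHg and 9.2170 Pa = 0.0691332 mmHg.
0.0464090 − 0.0691332 ≈ -0.023 mmHg.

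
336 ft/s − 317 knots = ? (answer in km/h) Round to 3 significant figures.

-218 kilometers per hour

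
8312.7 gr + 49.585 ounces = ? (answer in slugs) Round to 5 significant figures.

0.13323 slug

8312.7 gr = 0.0369095 slug and 49.585 oz = 0.0963218 slug.
0.0369095 + 0.0963218 ≈ 0.13323 slug.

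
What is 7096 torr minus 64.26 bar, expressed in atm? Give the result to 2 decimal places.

-54.08 atm

7096 torr = 9.33684 atm and 64.26 bar = 63.4197 atm.
9.33684 − 63.4197 ≈ -54.08 atm.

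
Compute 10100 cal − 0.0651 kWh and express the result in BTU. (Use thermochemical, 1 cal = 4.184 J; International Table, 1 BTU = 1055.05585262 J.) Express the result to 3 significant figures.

-182 British thermal units

10100 cal = 40.0532 BTU and 0.0651 kWh = 222.130 BTU.
40.0532 − 222.130 ≈ -182 BTU.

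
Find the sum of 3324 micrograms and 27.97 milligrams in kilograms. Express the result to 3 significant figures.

3324 μg = 3.32400e-6 kg and 27.97 mg = 2.79700e-5 kg.
3.32400e-6 + 2.79700e-5 ≈ 3.13e-5 kg.

3.13e-5 kg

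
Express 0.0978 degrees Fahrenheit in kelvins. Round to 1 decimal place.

K = (°F + 459.67) × 5/9.
Applying the formula gives 255.4 K.

255.4 kelvins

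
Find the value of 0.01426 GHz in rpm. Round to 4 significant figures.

1 GHz = 6.00000 × 10^10 rpm.
0.01426 × 6.00000 × 10^10 ≈ 8.556 × 10^8 rpm.

8.556 × 10^8 revolutions per minute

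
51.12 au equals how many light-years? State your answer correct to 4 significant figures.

1 au = 1.58125e-5 light-years.
Thus 51.12 × 1.58125e-5 ≈ 0.0008083 ly.

0.0008083 ly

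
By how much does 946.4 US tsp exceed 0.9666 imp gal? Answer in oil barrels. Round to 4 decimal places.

0.0017 bbl

946.4 US tsp = 0.0293403 bbl and 0.9666 imp gal = 0.0276390 bbl.
0.0293403 − 0.0276390 ≈ 0.0017 bbl.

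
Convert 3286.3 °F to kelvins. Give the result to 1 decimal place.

2081.1 K

K = (°F + 459.67) × 5/9.
Applying the formula gives 2081.1 K.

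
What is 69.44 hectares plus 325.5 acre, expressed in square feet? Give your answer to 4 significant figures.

2.165 × 10^7 ft²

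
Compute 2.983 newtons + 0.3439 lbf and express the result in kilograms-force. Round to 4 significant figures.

0.4602 kgf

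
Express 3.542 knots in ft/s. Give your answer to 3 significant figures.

5.98 ft/s

1 knot = 1.68781 feet per second.
Thus 3.542 × 1.68781 ≈ 5.98 ft/s.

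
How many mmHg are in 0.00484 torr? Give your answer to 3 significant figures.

1 torr = 1.00000 millimeters of mercury.
So 0.00484 × 1.00000 ≈ 0.00484 mmHg.

0.00484 mmHg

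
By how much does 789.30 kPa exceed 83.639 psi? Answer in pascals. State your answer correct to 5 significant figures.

212630 Pa

789.30 kPa = 789300 Pa and 83.639 psi = 576671 Pa.
789300 − 576671 ≈ 212630 Pa.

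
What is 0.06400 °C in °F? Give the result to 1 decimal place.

°F = °C × 9/5 + 32.
Applying the formula gives 32.1 °F.

32.1 °F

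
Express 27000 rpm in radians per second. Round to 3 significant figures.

1 revolution per minute = 0.104720 radians per second.
Then 27000 × 0.104720 ≈ 2830 rad/s.

2830 rad/s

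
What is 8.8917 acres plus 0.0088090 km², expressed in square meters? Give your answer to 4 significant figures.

44790 m²

8.8917 acre = 35983.4 m² and 0.0088090 km² = 8809.00 m².
35983.4 + 8809.00 ≈ 44790 m².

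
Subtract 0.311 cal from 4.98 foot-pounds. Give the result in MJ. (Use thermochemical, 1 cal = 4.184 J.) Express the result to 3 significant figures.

5.45 × 10^-6 megajoules

4.98 ft·lbf = 6.75197 × 10^-6 MJ and 0.311 cal = 1.30122 × 10^-6 MJ.
6.75197 × 10^-6 − 1.30122 × 10^-6 ≈ 5.45 × 10^-6 MJ.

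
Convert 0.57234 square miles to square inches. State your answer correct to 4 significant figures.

2.298 × 10^9 square inches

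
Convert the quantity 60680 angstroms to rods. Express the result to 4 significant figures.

1.207e-6 rod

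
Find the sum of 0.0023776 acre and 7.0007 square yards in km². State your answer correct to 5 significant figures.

0.0023776 acre = 9.62181 × 10^-6 km² and 7.0007 yd² = 5.85348 × 10^-6 km².
9.62181 × 10^-6 + 5.85348 × 10^-6 ≈ 1.5475 × 10^-5 km².

1.5475 × 10^-5 square kilometers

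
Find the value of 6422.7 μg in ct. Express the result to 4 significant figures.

0.03211 ct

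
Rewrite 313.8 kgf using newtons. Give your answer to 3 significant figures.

3080 N

1 kilogram-force = 9.80665 newtons.
Then 313.8 × 9.80665 ≈ 3080 N.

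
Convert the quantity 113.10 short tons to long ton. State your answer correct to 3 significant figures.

1 short ton = 0.892857 long ton.
So 113.10 × 0.892857 ≈ 101 long ton.

101 long ton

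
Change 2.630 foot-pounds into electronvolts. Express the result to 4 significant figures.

2.226e+19 eV

1 ft·lbf = 8.46235e+18 eV.
Then 2.630 × 8.46235e+18 ≈ 2.226e+19 eV.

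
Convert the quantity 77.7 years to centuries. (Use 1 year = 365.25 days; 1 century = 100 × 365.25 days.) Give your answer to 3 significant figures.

0.777 century

1 yr = 0.0100000 centuries.
So 77.7 × 0.0100000 ≈ 0.777 century.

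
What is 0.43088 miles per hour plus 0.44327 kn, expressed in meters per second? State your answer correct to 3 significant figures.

0.43088 mph = 0.192621 m/s and 0.44327 kn = 0.228038 m/s.
0.192621 + 0.228038 ≈ 0.421 m/s.

0.421 m/s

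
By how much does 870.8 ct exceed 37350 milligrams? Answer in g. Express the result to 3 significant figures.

137 g

870.8 ct = 174.160 g and 37350 mg = 37.3500 g.
174.160 − 37.3500 ≈ 137 g.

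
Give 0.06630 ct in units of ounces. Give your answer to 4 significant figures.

1 ct = 0.00705479 oz.
So 0.06630 × 0.00705479 ≈ 0.0004677 oz.

0.0004677 oz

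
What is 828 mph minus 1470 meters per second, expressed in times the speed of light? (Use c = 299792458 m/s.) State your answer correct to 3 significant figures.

-3.67 × 10^-6 c

828 mph = 1.23468 × 10^-6 c and 1470 m/s = 4.90339 × 10^-6 c.
1.23468 × 10^-6 − 4.90339 × 10^-6 ≈ -3.67 × 10^-6 c.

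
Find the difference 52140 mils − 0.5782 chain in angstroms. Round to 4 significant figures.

52140 mil = 1.32436e+10 Å and 0.5782 chain = 1.16315e+11 Å.
1.32436e+10 − 1.16315e+11 ≈ -1.031e+11 Å.

-1.031e+11 angstroms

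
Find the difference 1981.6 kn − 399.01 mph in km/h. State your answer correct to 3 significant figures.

3030 km/h

1981.6 kn = 3669.92 km/h and 399.01 mph = 642.144 km/h.
3669.92 − 642.144 ≈ 3030 km/h.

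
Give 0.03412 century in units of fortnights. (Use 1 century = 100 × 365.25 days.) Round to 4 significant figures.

89.02 fortnights

1 century = 2608.93 fortnight.
Then 0.03412 × 2608.93 ≈ 89.02 fortnight.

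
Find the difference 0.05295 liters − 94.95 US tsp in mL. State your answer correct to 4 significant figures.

0.05295 L = 52.9500 mL and 94.95 US tsp = 468.001 mL.
52.9500 − 468.001 ≈ -415.1 mL.

-415.1 mL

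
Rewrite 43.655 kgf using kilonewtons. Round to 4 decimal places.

1 kgf = 0.00980665 kN.
Thus 43.655 × 0.00980665 ≈ 0.4281 kN.

0.4281 kN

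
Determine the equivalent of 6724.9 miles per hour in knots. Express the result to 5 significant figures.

1 mph = 0.868976 kn.
6724.9 × 0.868976 ≈ 5843.8 kn.

5843.8 kn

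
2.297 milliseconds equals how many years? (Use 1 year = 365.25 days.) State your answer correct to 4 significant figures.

7.279e-11 yr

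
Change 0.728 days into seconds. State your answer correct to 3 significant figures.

62900 s

1 d = 86400.0 seconds.
0.728 × 86400.0 ≈ 62900 s.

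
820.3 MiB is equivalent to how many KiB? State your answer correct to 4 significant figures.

840000 kibibytes

1 mebibyte = 1024.00 kibibytes.
Then 820.3 × 1024.00 ≈ 840000 KiB.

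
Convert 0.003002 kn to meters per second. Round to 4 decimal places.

1 knot = 0.514444 m/s.
Thus 0.003002 × 0.514444 ≈ 0.0015 m/s.

0.0015 m/s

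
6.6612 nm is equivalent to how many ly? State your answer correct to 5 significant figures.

7.0409e-25 ly

1 nm = 1.05700e-25 ly.
Then 6.6612 × 1.05700e-25 ≈ 7.0409e-25 ly.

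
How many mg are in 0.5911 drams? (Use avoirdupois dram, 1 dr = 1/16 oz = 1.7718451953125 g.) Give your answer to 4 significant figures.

1 dr = 1771.85 mg.
0.5911 × 1771.85 ≈ 1047 mg.

1047 milligrams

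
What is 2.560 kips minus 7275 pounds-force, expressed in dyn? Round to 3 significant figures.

2.560 kip = 1.13874 × 10^9 dyn and 7275 lbf = 3.23608 × 10^9 dyn.
1.13874 × 10^9 − 3.23608 × 10^9 ≈ -2.10 × 10^9 dyn.

-2.10 × 10^9 dynes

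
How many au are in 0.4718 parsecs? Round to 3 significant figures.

97300 astronomical units

1 parsec = 206265 astronomical units.
So 0.4718 × 206265 ≈ 97300 au.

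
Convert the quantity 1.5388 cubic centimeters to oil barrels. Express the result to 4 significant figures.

1 cm³ = 6.28981 × 10^-6 oil barrels.
So 1.5388 × 6.28981 × 10^-6 ≈ 9.679 × 10^-6 bbl.

9.679 × 10^-6 bbl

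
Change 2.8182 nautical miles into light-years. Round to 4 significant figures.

1 nautical mile = 1.95757 × 10^-13 light-years.
Then 2.8182 × 1.95757 × 10^-13 ≈ 5.517 × 10^-13 ly.

5.517 × 10^-13 ly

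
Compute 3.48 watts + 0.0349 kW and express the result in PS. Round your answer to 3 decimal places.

3.48 W = 0.00473148 PS and 0.0349 kW = 0.0474508 PS.
0.00473148 + 0.0474508 ≈ 0.052 PS.

0.052 PS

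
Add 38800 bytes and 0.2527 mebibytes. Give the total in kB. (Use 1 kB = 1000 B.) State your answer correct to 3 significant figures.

38800 B = 38.8000 kB and 0.2527 MiB = 264.975 kB.
38.8000 + 264.975 ≈ 304 kB.

304 kB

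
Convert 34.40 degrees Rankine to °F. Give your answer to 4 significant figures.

°R = °F + 459.67.
Applying the formula gives -425.3 °F.

-425.3 °F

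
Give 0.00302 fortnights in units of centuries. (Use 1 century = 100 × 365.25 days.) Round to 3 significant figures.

1.16 × 10^-6 century

1 fortnight = 0.000383299 centuries.
Then 0.00302 × 0.000383299 ≈ 1.16 × 10^-6 century.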